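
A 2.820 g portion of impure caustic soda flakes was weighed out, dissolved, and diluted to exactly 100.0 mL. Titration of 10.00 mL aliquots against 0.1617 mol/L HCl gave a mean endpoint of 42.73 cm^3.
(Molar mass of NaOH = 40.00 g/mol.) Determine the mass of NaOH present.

NaOH + HCl → NaCl + H2O
n(HCl) per titration = 0.04273 × 0.1617 = 6.909 × 10^-3 mol
n(NaOH) in each aliquot = 6.909 × 10^-3 mol (1:1 ratio)
n(NaOH) in the whole flask = 6.909 × 10^-3 × 100.0/10.00 = 0.06909 mol
mass of NaOH = 0.06909 × 40.00 = 2.764 g

2.764 g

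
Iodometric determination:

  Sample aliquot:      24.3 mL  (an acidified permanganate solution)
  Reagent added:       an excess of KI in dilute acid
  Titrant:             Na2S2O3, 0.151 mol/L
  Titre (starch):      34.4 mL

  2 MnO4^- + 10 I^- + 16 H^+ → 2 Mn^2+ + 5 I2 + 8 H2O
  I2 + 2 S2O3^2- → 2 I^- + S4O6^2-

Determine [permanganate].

0.0428 mol/L

n(S2O3^2-) = 0.0344 × 0.151 = 5.19 × 10^-3 mol
n(I2) = n(S2O3^2-)/2 = 2.60 × 10^-3 mol
From the 2:5 ratio, n(MnO4^-) in the aliquot = 2/5 × 2.60 × 10^-3 = 1.04 × 10^-3 mol
[MnO4^-] = 1.04 × 10^-3 / 0.0243 = 0.0428 mol/L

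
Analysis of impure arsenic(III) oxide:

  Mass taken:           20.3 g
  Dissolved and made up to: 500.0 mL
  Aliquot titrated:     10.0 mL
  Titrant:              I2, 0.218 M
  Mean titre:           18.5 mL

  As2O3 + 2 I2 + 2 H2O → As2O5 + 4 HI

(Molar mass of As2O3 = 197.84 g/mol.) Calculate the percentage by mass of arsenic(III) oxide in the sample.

n(I2) per titration = 0.0185 × 0.218 = 4.03 × 10^-3 mol
From the 1:2 ratio, n(As2O3) in each aliquot = 1/2 × 4.03 × 10^-3 = 2.02 × 10^-3 mol
n(As2O3) in the whole flask = 2.02 × 10^-3 × 500.0/10.0 = 0.101 mol
mass of As2O3 = 0.101 × 197.84 = 19.9 g
% As2O3 = 19.9 / 20.3 × 100 = 98.3 %

98.3 %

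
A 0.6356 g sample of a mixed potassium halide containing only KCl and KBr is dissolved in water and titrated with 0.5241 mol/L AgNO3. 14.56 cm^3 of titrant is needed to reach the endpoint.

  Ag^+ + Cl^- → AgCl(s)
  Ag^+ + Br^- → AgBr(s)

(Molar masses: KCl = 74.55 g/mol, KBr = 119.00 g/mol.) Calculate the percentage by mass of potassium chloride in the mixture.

71.90 %

n(AgNO3) = 0.01456 × 0.5241 = 7.631 × 10^-3 mol
Let x = n(KCl), y = n(KBr).
Titrant: 1x + 1y = 7.631 × 10^-3;  mass: 74.55x + 119.00y = 0.6356
Solving, x = 6.130 × 10^-3 mol, y = 1.501 × 10^-3 mol
mass of KCl = 6.130 × 10^-3 × 74.55 = 0.4570 g
% KCl = 0.4570 / 0.6356 × 100 = 71.90 %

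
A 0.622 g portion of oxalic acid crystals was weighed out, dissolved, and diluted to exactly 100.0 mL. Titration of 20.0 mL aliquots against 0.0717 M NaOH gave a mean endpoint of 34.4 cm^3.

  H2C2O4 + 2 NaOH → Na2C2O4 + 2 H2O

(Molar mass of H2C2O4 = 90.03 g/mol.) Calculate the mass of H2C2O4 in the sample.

n(NaOH) per titration = 0.0344 × 0.0717 = 2.47 × 10^-3 mol
From the 1:2 ratio, n(H2C2O4) in each aliquot = 1/2 × 2.47 × 10^-3 = 1.23 × 10^-3 mol
n(H2C2O4) in the whole flask = 1.23 × 10^-3 × 100.0/20.0 = 6.17 × 10^-3 mol
mass of H2C2O4 = 6.17 × 10^-3 × 90.03 = 0.555 g

0.555 g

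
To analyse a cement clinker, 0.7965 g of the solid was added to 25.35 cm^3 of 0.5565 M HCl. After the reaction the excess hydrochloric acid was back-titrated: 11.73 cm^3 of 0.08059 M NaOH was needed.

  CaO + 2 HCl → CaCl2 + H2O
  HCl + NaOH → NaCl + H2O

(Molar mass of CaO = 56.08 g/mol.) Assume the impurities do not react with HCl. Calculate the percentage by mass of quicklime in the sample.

46.34 %

n(HCl) added = 0.02535 × 0.5565 = 0.01411 mol
n(NaOH) used in back-titration = 0.01173 × 0.08059 = 9.453 × 10^-4 mol
n(HCl) left over = 9.453 × 10^-4 mol (1:1 ratio)
n(HCl) consumed by analyte = 0.01411 − 9.453 × 10^-4 = 0.01316 mol
From the 1:2 ratio, n(CaO) = 1/2 × 0.01316 = 6.581 × 10^-3 mol
mass of CaO = 6.581 × 10^-3 × 56.08 = 0.3691 g
% CaO = 0.3691 / 0.7965 × 100 = 46.34 %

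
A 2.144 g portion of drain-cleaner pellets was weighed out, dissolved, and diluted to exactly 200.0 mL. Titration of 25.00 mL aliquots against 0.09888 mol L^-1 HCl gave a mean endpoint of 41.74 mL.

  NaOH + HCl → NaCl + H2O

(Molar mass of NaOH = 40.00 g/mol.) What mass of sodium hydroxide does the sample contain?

1.321 g

n(HCl) per titration = 0.04174 × 0.09888 = 4.127 × 10^-3 mol
n(NaOH) in each aliquot = 4.127 × 10^-3 mol (1:1 ratio)
n(NaOH) in the whole flask = 4.127 × 10^-3 × 200.0/25.00 = 0.03302 mol
mass of NaOH = 0.03302 × 40.00 = 1.321 g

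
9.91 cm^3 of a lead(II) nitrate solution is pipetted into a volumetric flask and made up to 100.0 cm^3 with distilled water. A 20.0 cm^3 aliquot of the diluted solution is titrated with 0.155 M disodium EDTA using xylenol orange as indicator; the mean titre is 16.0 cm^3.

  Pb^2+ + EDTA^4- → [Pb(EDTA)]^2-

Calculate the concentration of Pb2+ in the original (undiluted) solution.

1.25 M

n(EDTA) = 0.0160 × 0.155 = 2.48 × 10^-3 mol
n(Pb2+) in the aliquot = 2.48 × 10^-3 mol (1:1 ratio)
[Pb2+]_dilute = 2.48 × 10^-3 / 0.0200 = 0.124 mol/L
Dilution factor = 100.0 / 9.91 = 10.09
[Pb2+]_stock = 0.124 × 10.09 = 1.25 mol/L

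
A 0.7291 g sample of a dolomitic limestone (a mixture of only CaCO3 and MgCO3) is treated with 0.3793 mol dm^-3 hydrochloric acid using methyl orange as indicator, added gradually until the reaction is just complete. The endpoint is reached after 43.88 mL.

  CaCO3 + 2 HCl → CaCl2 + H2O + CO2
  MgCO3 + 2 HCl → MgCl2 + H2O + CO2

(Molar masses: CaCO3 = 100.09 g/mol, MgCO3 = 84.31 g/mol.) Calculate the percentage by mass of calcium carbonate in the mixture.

n(HCl) = 0.04388 × 0.3793 = 0.01664 mol
Let x = n(CaCO3), y = n(MgCO3).
Titrant: 2x + 2y = 0.01664;  mass: 100.09x + 84.31y = 0.7291
Solving, x = 1.742 × 10^-3 mol, y = 6.580 × 10^-3 mol
mass of CaCO3 = 1.742 × 10^-3 × 100.09 = 0.1743 g
% CaCO3 = 0.1743 / 0.7291 × 100 = 23.91 %

23.91 %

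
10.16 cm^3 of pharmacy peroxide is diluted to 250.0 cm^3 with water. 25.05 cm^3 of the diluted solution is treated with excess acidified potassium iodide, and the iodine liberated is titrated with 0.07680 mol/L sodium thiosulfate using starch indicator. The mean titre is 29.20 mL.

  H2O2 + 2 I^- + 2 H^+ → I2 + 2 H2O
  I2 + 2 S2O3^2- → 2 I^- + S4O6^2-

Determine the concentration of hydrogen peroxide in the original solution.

1.101 mol/L

n(S2O3^2-) = 0.02920 × 0.07680 = 2.243 × 10^-3 mol
n(I2) = n(S2O3^2-)/2 = 1.121 × 10^-3 mol
n(H2O2) in the aliquot = 1.121 × 10^-3 mol (1:1 ratio)
[H2O2]_dilute = 1.121 × 10^-3 / 0.02505 = 0.04476 mol/L
[H2O2]_original = 0.04476 × 250.0/10.16 = 1.101 mol/L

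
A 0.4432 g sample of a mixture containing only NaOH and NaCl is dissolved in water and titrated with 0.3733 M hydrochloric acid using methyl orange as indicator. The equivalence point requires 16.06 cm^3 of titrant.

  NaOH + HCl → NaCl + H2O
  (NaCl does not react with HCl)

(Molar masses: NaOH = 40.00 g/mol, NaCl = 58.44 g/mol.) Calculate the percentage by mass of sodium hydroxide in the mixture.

54.11 %

n(HCl) = 0.01606 × 0.3733 = 5.995 × 10^-3 mol
Let x = n(NaOH), y = n(NaCl).
Titrant: 1x = 5.995 × 10^-3;  mass: 40.00x + 58.44y = 0.4432
Solving, x = 5.995 × 10^-3 mol, y = 3.480 × 10^-3 mol
mass of NaOH = 5.995 × 10^-3 × 40.00 = 0.2398 g
% NaOH = 0.2398 / 0.4432 × 100 = 54.11 %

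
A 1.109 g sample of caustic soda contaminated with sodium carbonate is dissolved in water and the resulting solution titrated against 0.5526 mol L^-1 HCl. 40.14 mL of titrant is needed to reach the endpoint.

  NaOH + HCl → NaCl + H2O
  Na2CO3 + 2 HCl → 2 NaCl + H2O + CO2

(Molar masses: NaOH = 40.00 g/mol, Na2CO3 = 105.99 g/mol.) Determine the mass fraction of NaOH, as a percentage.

n(HCl) = 0.04014 × 0.5526 = 0.02218 mol
Let x = n(NaOH), y = n(Na2CO3).
Titrant: 1x + 2y = 0.02218;  mass: 40.00x + 105.99y = 1.109
Solving, x = 5.117 × 10^-3 mol, y = 8.532 × 10^-3 mol
mass of NaOH = 5.117 × 10^-3 × 40.00 = 0.2047 g
% NaOH = 0.2047 / 1.109 × 100 = 18.46 %

18.46 %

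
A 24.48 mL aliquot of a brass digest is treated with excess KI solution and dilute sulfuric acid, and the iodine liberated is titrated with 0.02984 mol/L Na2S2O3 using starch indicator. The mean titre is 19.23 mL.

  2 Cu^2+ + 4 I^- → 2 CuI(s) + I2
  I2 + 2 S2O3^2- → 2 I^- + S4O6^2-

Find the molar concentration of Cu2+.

n(S2O3^2-) = 0.01923 × 0.02984 = 5.738 × 10^-4 mol
n(I2) = n(S2O3^2-)/2 = 2.869 × 10^-4 mol
From the 2:1 ratio, n(Cu2+) in the aliquot = 2/1 × 2.869 × 10^-4 = 5.738 × 10^-4 mol
[Cu2+] = 5.738 × 10^-4 / 0.02448 = 0.02344 mol/L

0.02344 mol/L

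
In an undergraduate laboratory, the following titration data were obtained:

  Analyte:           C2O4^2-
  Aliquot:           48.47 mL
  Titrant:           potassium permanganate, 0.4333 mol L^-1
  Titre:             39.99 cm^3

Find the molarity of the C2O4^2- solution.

2 MnO4^- + 5 C2O4^2- + 16 H^+ → 2 Mn^2+ + 10 CO2 + 8 H2O
n(KMnO4) = 0.03999 L × 0.4333 mol/L = 0.01733 mol
From the 5:2 mole ratio, n(C2O4^2-) = 5/2 × 0.01733 = 0.04332 mol
[C2O4^2-] = 0.04332 mol / 0.04847 L = 0.8937 mol/L

0.8937 mol/L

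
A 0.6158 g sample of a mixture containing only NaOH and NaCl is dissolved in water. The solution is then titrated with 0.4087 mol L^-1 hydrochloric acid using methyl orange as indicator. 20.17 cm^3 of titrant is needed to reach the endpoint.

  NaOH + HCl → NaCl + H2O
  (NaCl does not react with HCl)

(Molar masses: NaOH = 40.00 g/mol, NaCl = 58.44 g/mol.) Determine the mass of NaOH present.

0.3297 g

n(HCl) = 0.02017 × 0.4087 = 8.243 × 10^-3 mol
Let x = n(NaOH), y = n(NaCl).
Titrant: 1x = 8.243 × 10^-3;  mass: 40.00x + 58.44y = 0.6158
Solving, x = 8.243 × 10^-3 mol, y = 4.895 × 10^-3 mol
mass of NaOH = 8.243 × 10^-3 × 40.00 = 0.3297 g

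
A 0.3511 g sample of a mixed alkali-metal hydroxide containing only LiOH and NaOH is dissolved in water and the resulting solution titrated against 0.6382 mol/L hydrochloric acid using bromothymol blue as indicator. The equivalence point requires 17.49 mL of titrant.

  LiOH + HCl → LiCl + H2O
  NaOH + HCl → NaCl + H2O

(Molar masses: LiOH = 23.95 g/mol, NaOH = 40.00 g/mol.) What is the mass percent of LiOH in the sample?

40.54 %

n(HCl) = 0.01749 × 0.6382 = 0.01116 mol
Let x = n(LiOH), y = n(NaOH).
Titrant: 1x + 1y = 0.01116;  mass: 23.95x + 40.00y = 0.3511
Solving, x = 5.943 × 10^-3 mol, y = 5.219 × 10^-3 mol
mass of LiOH = 5.943 × 10^-3 × 23.95 = 0.1423 g
% LiOH = 0.1423 / 0.3511 × 100 = 40.54 %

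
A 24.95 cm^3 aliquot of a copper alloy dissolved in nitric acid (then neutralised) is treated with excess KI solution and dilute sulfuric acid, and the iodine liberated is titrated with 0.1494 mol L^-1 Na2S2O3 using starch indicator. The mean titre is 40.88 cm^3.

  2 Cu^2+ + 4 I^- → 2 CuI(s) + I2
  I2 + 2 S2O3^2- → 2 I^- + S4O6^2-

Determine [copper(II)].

n(S2O3^2-) = 0.04088 × 0.1494 = 6.107 × 10^-3 mol
n(I2) = n(S2O3^2-)/2 = 3.054 × 10^-3 mol
From the 2:1 ratio, n(Cu2+) in the aliquot = 2/1 × 3.054 × 10^-3 = 6.107 × 10^-3 mol
[Cu2+] = 6.107 × 10^-3 / 0.02495 = 0.2448 mol/L

0.2448 mol/L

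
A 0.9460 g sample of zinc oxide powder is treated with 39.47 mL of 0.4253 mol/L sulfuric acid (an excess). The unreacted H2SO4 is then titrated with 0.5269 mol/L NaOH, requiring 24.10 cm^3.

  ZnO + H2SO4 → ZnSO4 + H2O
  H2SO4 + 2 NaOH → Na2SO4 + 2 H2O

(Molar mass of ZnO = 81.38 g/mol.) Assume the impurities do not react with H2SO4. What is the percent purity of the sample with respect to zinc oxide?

89.79 %

n(H2SO4) added = 0.03947 × 0.4253 = 0.01679 mol
n(NaOH) used in back-titration = 0.02410 × 0.5269 = 0.01270 mol
From the 1:2 ratio, n(H2SO4) left over = 1/2 × 0.01270 = 6.349 × 10^-3 mol
n(H2SO4) consumed by analyte = 0.01679 − 6.349 × 10^-3 = 0.01044 mol
n(ZnO) = 0.01044 mol (1:1 ratio)
mass of ZnO = 0.01044 × 81.38 = 0.8494 g
% ZnO = 0.8494 / 0.9460 × 100 = 89.79 %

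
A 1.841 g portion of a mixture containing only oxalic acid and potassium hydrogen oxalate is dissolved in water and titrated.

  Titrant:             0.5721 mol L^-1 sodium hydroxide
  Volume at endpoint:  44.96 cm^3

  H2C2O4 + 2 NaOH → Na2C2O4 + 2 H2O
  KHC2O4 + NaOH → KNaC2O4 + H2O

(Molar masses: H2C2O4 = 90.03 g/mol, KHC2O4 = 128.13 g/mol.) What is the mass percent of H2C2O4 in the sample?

42.80 %

n(NaOH) = 0.04496 × 0.5721 = 0.02572 mol
Let x = n(H2C2O4), y = n(KHC2O4).
Titrant: 2x + 1y = 0.02572;  mass: 90.03x + 128.13y = 1.841
Solving, x = 8.751 × 10^-3 mol, y = 8.219 × 10^-3 mol
mass of H2C2O4 = 8.751 × 10^-3 × 90.03 = 0.7879 g
% H2C2O4 = 0.7879 / 1.841 × 100 = 42.80 %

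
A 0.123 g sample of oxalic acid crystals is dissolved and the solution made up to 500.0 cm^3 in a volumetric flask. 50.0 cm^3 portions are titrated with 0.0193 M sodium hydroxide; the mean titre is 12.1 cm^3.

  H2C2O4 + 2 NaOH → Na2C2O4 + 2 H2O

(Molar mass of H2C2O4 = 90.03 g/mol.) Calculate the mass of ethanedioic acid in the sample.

n(NaOH) per titration = 0.0121 × 0.0193 = 2.34 × 10^-4 mol
From the 1:2 ratio, n(H2C2O4) in each aliquot = 1/2 × 2.34 × 10^-4 = 1.17 × 10^-4 mol
n(H2C2O4) in the whole flask = 1.17 × 10^-4 × 500.0/50.0 = 1.17 × 10^-3 mol
mass of H2C2O4 = 1.17 × 10^-3 × 90.03 = 0.105 g

0.105 g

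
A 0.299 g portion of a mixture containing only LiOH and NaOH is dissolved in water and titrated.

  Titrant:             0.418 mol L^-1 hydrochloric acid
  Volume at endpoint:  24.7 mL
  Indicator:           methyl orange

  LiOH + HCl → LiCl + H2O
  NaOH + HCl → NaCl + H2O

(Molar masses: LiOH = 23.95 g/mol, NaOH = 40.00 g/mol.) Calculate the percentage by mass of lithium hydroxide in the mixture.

n(HCl) = 0.0247 × 0.418 = 0.0103 mol
Let x = n(LiOH), y = n(NaOH).
Titrant: 1x + 1y = 0.0103;  mass: 23.95x + 40.00y = 0.299
Solving, x = 7.10 × 10^-3 mol, y = 3.22 × 10^-3 mol
mass of LiOH = 7.10 × 10^-3 × 23.95 = 0.170 g
% LiOH = 0.170 / 0.299 × 100 = 56.9 %

56.9 %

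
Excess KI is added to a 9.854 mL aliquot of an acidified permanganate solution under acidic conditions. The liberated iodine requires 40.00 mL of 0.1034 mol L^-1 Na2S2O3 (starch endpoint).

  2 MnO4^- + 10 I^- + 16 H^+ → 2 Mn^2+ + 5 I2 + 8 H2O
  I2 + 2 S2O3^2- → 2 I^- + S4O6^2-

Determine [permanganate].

0.08395 mol/L

n(S2O3^2-) = 0.04000 × 0.1034 = 4.136 × 10^-3 mol
n(I2) = n(S2O3^2-)/2 = 2.068 × 10^-3 mol
From the 2:5 ratio, n(MnO4^-) in the aliquot = 2/5 × 2.068 × 10^-3 = 8.272 × 10^-4 mol
[MnO4^-] = 8.272 × 10^-4 / 0.009854 = 0.08395 mol/L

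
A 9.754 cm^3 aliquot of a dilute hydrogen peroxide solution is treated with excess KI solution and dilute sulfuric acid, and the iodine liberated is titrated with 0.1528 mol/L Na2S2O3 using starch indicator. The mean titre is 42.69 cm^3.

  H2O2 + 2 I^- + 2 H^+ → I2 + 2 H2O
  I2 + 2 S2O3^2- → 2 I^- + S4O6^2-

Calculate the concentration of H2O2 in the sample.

n(S2O3^2-) = 0.04269 × 0.1528 = 6.523 × 10^-3 mol
n(I2) = n(S2O3^2-)/2 = 3.262 × 10^-3 mol
n(H2O2) in the aliquot = 3.262 × 10^-3 mol (1:1 ratio)
[H2O2] = 3.262 × 10^-3 / 0.009754 = 0.3344 mol/L

0.3344 mol/L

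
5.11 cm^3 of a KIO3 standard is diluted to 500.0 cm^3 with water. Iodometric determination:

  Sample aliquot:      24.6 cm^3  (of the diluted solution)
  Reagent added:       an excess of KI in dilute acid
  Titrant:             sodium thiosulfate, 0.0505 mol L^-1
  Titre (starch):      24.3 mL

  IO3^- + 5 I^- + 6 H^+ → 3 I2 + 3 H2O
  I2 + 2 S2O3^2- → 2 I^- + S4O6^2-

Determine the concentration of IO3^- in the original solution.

0.814 mol/L

n(S2O3^2-) = 0.0243 × 0.0505 = 1.23 × 10^-3 mol
n(I2) = n(S2O3^2-)/2 = 6.14 × 10^-4 mol
From the 1:3 ratio, n(IO3^-) in the aliquot = 1/3 × 6.14 × 10^-4 = 2.05 × 10^-4 mol
[IO3^-]_dilute = 2.05 × 10^-4 / 0.0246 = 0.00831 mol/L
[IO3^-]_original = 0.00831 × 500.0/5.11 = 0.814 mol/L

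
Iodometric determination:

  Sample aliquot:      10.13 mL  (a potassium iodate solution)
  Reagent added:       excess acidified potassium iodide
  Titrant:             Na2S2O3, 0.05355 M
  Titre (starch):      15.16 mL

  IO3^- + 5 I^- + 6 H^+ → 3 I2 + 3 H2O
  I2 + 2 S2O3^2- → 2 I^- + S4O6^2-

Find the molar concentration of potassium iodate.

n(S2O3^2-) = 0.01516 × 0.05355 = 8.118 × 10^-4 mol
n(I2) = n(S2O3^2-)/2 = 4.059 × 10^-4 mol
From the 1:3 ratio, n(IO3^-) in the aliquot = 1/3 × 4.059 × 10^-4 = 1.353 × 10^-4 mol
[IO3^-] = 1.353 × 10^-4 / 0.01013 = 0.01336 mol/L

0.01336 M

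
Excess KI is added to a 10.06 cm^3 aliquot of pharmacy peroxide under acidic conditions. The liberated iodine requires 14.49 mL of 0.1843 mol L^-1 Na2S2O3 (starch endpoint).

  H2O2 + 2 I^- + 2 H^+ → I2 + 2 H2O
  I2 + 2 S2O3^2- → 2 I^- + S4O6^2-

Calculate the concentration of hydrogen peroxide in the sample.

n(S2O3^2-) = 0.01449 × 0.1843 = 2.671 × 10^-3 mol
n(I2) = n(S2O3^2-)/2 = 1.335 × 10^-3 mol
n(H2O2) in the aliquot = 1.335 × 10^-3 mol (1:1 ratio)
[H2O2] = 1.335 × 10^-3 / 0.01006 = 0.1327 mol/L

0.1327 mol/L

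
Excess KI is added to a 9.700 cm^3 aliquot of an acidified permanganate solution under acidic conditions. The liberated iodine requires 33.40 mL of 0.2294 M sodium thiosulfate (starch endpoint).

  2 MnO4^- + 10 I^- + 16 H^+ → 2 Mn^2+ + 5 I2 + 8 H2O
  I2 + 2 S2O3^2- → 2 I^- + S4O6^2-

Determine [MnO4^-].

n(S2O3^2-) = 0.03340 × 0.2294 = 7.662 × 10^-3 mol
n(I2) = n(S2O3^2-)/2 = 3.831 × 10^-3 mol
From the 2:5 ratio, n(MnO4^-) in the aliquot = 2/5 × 3.831 × 10^-3 = 1.532 × 10^-3 mol
[MnO4^-] = 1.532 × 10^-3 / 0.009700 = 0.1580 mol/L

0.1580 M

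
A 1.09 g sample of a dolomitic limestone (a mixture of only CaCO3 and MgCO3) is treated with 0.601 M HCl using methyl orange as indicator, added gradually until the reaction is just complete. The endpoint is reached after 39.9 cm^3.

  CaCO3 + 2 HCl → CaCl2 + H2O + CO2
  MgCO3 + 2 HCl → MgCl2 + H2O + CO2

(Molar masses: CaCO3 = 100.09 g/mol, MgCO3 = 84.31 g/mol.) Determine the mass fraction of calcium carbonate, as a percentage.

46.0 %

n(HCl) = 0.0399 × 0.601 = 0.0240 mol
Let x = n(CaCO3), y = n(MgCO3).
Titrant: 2x + 2y = 0.0240;  mass: 100.09x + 84.31y = 1.09
Solving, x = 5.01 × 10^-3 mol, y = 6.98 × 10^-3 mol
mass of CaCO3 = 5.01 × 10^-3 × 100.09 = 0.502 g
% CaCO3 = 0.502 / 1.09 × 100 = 46.0 %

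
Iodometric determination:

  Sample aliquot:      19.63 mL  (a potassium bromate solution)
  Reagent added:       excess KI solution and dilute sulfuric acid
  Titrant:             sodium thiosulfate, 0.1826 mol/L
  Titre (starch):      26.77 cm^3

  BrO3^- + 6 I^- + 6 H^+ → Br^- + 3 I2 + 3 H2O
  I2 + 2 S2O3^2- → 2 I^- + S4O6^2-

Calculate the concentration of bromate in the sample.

0.04150 mol/L

n(S2O3^2-) = 0.02677 × 0.1826 = 4.888 × 10^-3 mol
n(I2) = n(S2O3^2-)/2 = 2.444 × 10^-3 mol
From the 1:3 ratio, n(BrO3^-) in the aliquot = 1/3 × 2.444 × 10^-3 = 8.147 × 10^-4 mol
[BrO3^-] = 8.147 × 10^-4 / 0.01963 = 0.04150 mol/L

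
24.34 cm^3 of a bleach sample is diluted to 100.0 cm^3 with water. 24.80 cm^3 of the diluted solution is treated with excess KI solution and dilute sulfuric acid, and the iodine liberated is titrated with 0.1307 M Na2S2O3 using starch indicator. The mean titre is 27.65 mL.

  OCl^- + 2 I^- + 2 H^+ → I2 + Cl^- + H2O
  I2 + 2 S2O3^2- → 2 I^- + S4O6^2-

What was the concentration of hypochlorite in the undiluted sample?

0.2993 M

n(S2O3^2-) = 0.02765 × 0.1307 = 3.614 × 10^-3 mol
n(I2) = n(S2O3^2-)/2 = 1.807 × 10^-3 mol
n(OCl^-) in the aliquot = 1.807 × 10^-3 mol (1:1 ratio)
[OCl^-]_dilute = 1.807 × 10^-3 / 0.02480 = 0.07286 mol/L
[OCl^-]_original = 0.07286 × 100.0/24.34 = 0.2993 mol/L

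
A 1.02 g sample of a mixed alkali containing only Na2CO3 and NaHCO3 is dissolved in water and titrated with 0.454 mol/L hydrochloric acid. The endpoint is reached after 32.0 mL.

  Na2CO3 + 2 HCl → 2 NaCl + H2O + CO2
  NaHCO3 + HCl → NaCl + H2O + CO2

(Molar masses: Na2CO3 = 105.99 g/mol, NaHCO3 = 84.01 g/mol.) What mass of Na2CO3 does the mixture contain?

n(HCl) = 0.0320 × 0.454 = 0.0145 mol
Let x = n(Na2CO3), y = n(NaHCO3).
Titrant: 2x + 1y = 0.0145;  mass: 105.99x + 84.01y = 1.02
Solving, x = 3.23 × 10^-3 mol, y = 8.06 × 10^-3 mol
mass of Na2CO3 = 3.23 × 10^-3 × 105.99 = 0.343 g

0.343 g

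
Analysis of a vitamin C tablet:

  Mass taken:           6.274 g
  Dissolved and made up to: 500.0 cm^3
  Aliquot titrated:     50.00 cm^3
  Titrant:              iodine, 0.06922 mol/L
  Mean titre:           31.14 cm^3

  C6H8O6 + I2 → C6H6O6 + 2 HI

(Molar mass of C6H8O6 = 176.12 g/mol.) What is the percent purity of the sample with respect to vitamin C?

60.51 %

n(I2) per titration = 0.03114 × 0.06922 = 2.156 × 10^-3 mol
n(C6H8O6) in each aliquot = 2.156 × 10^-3 mol (1:1 ratio)
n(C6H8O6) in the whole flask = 2.156 × 10^-3 × 500.0/50.00 = 0.02156 mol
mass of C6H8O6 = 0.02156 × 176.12 = 3.796 g
% C6H8O6 = 3.796 / 6.274 × 100 = 60.51 %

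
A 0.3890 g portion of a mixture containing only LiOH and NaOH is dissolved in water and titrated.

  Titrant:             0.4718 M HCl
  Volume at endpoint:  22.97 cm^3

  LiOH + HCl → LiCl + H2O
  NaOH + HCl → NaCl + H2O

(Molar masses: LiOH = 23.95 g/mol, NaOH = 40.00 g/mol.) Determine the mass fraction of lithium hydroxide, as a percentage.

17.07 %

n(HCl) = 0.02297 × 0.4718 = 0.01084 mol
Let x = n(LiOH), y = n(NaOH).
Titrant: 1x + 1y = 0.01084;  mass: 23.95x + 40.00y = 0.3890
Solving, x = 2.772 × 10^-3 mol, y = 8.065 × 10^-3 mol
mass of LiOH = 2.772 × 10^-3 × 23.95 = 0.06639 g
% LiOH = 0.06639 / 0.3890 × 100 = 17.07 %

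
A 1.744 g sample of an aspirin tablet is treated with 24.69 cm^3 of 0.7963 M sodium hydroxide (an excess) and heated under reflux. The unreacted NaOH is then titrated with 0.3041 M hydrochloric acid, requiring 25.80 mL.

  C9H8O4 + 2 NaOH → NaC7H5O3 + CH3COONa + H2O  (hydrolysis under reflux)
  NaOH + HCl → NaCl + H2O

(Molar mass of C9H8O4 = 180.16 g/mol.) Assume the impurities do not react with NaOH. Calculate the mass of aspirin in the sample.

1.064 g

n(NaOH) added = 0.02469 × 0.7963 = 0.01966 mol
n(HCl) used in back-titration = 0.02580 × 0.3041 = 7.846 × 10^-3 mol
n(NaOH) left over = 7.846 × 10^-3 mol (1:1 ratio)
n(NaOH) consumed by analyte = 0.01966 − 7.846 × 10^-3 = 0.01181 mol
From the 1:2 ratio, n(C9H8O4) = 1/2 × 0.01181 = 5.907 × 10^-3 mol
mass of C9H8O4 = 5.907 × 10^-3 × 180.16 = 1.064 g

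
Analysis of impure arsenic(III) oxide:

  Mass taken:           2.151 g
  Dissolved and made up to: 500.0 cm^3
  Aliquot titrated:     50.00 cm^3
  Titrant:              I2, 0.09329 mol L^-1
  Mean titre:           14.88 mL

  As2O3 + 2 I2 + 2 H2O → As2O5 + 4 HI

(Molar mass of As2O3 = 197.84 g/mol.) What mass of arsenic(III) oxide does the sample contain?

1.373 g

n(I2) per titration = 0.01488 × 0.09329 = 1.388 × 10^-3 mol
From the 1:2 ratio, n(As2O3) in each aliquot = 1/2 × 1.388 × 10^-3 = 6.941 × 10^-4 mol
n(As2O3) in the whole flask = 6.941 × 10^-4 × 500.0/50.00 = 6.941 × 10^-3 mol
mass of As2O3 = 6.941 × 10^-3 × 197.84 = 1.373 g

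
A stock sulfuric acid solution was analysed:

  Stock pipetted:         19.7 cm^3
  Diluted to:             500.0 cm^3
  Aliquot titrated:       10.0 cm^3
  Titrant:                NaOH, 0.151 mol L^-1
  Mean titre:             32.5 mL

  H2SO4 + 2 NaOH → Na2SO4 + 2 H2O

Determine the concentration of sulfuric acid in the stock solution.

6.23 mol/L

n(NaOH) = 0.0325 × 0.151 = 4.91 × 10^-3 mol
From the 1:2 ratio, n(H2SO4) in the aliquot = 1/2 × 4.91 × 10^-3 = 2.45 × 10^-3 mol
[H2SO4]_dilute = 2.45 × 10^-3 / 0.0100 = 0.245 mol/L
Dilution factor = 500.0 / 19.7 = 25.38
[H2SO4]_stock = 0.245 × 25.38 = 6.23 mol/L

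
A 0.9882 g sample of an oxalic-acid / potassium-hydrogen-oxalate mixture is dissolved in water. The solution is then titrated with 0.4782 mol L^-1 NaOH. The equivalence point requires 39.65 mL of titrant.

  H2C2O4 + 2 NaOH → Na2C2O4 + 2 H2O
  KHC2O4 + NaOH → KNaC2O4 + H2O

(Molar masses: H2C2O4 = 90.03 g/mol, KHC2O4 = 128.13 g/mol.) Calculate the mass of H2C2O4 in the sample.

0.7806 g

n(NaOH) = 0.03965 × 0.4782 = 0.01896 mol
Let x = n(H2C2O4), y = n(KHC2O4).
Titrant: 2x + 1y = 0.01896;  mass: 90.03x + 128.13y = 0.9882
Solving, x = 8.670 × 10^-3 mol, y = 1.620 × 10^-3 mol
mass of H2C2O4 = 8.670 × 10^-3 × 90.03 = 0.7806 g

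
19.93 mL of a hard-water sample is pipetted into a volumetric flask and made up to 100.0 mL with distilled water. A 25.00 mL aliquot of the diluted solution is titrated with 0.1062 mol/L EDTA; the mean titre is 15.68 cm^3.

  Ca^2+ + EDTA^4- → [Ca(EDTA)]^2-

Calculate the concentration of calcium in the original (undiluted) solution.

n(EDTA) = 0.01568 × 0.1062 = 1.665 × 10^-3 mol
n(Ca2+) in the aliquot = 1.665 × 10^-3 mol (1:1 ratio)
[Ca2+]_dilute = 1.665 × 10^-3 / 0.02500 = 0.06661 mol/L
Dilution factor = 100.0 / 19.93 = 5.018
[Ca2+]_stock = 0.06661 × 5.018 = 0.3342 mol/L

0.3342 mol/L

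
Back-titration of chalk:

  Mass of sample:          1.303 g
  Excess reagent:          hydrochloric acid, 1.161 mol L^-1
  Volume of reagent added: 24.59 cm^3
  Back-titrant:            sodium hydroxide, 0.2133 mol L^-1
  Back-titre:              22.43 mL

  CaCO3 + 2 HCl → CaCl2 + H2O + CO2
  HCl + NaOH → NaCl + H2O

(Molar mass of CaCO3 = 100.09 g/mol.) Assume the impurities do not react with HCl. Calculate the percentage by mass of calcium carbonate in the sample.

n(HCl) added = 0.02459 × 1.161 = 0.02855 mol
n(NaOH) used in back-titration = 0.02243 × 0.2133 = 4.784 × 10^-3 mol
n(HCl) left over = 4.784 × 10^-3 mol (1:1 ratio)
n(HCl) consumed by analyte = 0.02855 − 4.784 × 10^-3 = 0.02376 mol
From the 1:2 ratio, n(CaCO3) = 1/2 × 0.02376 = 0.01188 mol
mass of CaCO3 = 0.01188 × 100.09 = 1.189 g
% CaCO3 = 1.189 / 1.303 × 100 = 91.27 %

91.27 %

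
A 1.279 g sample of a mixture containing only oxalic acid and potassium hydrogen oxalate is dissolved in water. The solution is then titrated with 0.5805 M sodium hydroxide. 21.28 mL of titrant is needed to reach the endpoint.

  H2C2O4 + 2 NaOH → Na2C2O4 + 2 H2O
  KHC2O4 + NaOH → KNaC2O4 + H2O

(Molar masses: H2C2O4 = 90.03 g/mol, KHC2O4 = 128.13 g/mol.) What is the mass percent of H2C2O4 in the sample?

n(NaOH) = 0.02128 × 0.5805 = 0.01235 mol
Let x = n(H2C2O4), y = n(KHC2O4).
Titrant: 2x + 1y = 0.01235;  mass: 90.03x + 128.13y = 1.279
Solving, x = 1.828 × 10^-3 mol, y = 8.698 × 10^-3 mol
mass of H2C2O4 = 1.828 × 10^-3 × 90.03 = 0.1645 g
% H2C2O4 = 0.1645 / 1.279 × 100 = 12.86 %

12.86 %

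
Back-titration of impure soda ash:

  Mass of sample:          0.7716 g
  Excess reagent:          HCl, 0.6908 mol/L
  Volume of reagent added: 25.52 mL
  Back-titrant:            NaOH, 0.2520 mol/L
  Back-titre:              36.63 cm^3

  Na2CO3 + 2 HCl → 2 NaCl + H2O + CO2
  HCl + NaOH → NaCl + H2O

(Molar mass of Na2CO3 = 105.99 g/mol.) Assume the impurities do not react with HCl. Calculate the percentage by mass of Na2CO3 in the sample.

n(HCl) added = 0.02552 × 0.6908 = 0.01763 mol
n(NaOH) used in back-titration = 0.03663 × 0.2520 = 9.231 × 10^-3 mol
n(HCl) left over = 9.231 × 10^-3 mol (1:1 ratio)
n(HCl) consumed by analyte = 0.01763 − 9.231 × 10^-3 = 8.398 × 10^-3 mol
From the 1:2 ratio, n(Na2CO3) = 1/2 × 8.398 × 10^-3 = 4.199 × 10^-3 mol
mass of Na2CO3 = 4.199 × 10^-3 × 105.99 = 0.4451 g
% Na2CO3 = 0.4451 / 0.7716 × 100 = 57.68 %

57.68 %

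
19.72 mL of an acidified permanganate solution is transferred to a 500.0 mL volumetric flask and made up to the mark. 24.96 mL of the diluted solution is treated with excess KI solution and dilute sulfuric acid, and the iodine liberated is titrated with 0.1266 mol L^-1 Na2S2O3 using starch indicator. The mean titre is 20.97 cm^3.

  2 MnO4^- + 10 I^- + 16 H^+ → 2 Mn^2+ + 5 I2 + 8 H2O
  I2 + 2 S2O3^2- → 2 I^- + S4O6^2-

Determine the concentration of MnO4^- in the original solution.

0.5394 mol/L

n(S2O3^2-) = 0.02097 × 0.1266 = 2.655 × 10^-3 mol
n(I2) = n(S2O3^2-)/2 = 1.327 × 10^-3 mol
From the 2:5 ratio, n(MnO4^-) in the aliquot = 2/5 × 1.327 × 10^-3 = 5.310 × 10^-4 mol
[MnO4^-]_dilute = 5.310 × 10^-4 / 0.02496 = 0.02127 mol/L
[MnO4^-]_original = 0.02127 × 500.0/19.72 = 0.5394 mol/L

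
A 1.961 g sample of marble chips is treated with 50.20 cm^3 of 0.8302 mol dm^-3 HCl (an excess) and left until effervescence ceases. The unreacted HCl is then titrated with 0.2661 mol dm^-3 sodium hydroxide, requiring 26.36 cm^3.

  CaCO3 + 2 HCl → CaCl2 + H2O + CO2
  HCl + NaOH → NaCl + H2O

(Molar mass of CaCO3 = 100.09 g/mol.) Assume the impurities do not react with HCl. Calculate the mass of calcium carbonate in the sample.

n(HCl) added = 0.05020 × 0.8302 = 0.04168 mol
n(NaOH) used in back-titration = 0.02636 × 0.2661 = 7.014 × 10^-3 mol
n(HCl) left over = 7.014 × 10^-3 mol (1:1 ratio)
n(HCl) consumed by analyte = 0.04168 − 7.014 × 10^-3 = 0.03466 mol
From the 1:2 ratio, n(CaCO3) = 1/2 × 0.03466 = 0.01733 mol
mass of CaCO3 = 0.01733 × 100.09 = 1.735 g

1.735 g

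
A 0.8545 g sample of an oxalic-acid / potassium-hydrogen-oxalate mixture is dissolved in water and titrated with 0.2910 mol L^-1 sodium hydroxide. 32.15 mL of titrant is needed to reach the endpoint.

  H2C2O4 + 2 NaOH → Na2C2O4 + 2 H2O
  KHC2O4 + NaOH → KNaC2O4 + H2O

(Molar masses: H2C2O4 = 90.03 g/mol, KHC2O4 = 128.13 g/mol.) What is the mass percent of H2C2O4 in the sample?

21.82 %

n(NaOH) = 0.03215 × 0.2910 = 9.356 × 10^-3 mol
Let x = n(H2C2O4), y = n(KHC2O4).
Titrant: 2x + 1y = 9.356 × 10^-3;  mass: 90.03x + 128.13y = 0.8545
Solving, x = 2.071 × 10^-3 mol, y = 5.214 × 10^-3 mol
mass of H2C2O4 = 2.071 × 10^-3 × 90.03 = 0.1864 g
% H2C2O4 = 0.1864 / 0.8545 × 100 = 21.82 %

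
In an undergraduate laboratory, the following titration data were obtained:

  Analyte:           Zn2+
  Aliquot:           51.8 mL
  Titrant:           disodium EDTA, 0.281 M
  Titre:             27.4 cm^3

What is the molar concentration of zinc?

0.149 M

Zn^2+ + EDTA^4- → [Zn(EDTA)]^2-
n(EDTA) = 0.0274 L × 0.281 mol/L = 7.70 × 10^-3 mol
n(Zn2+) = 7.70 × 10^-3 mol (1:1 mole ratio)
[Zn2+] = 7.70 × 10^-3 mol / 0.0518 L = 0.149 mol/L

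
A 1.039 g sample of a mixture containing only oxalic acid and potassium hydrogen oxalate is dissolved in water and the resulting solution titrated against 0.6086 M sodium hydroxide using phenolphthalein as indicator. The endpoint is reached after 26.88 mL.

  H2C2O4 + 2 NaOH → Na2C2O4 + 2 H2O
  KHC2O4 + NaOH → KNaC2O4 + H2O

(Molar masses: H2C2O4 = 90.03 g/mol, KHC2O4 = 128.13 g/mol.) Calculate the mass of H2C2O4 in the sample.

n(NaOH) = 0.02688 × 0.6086 = 0.01636 mol
Let x = n(H2C2O4), y = n(KHC2O4).
Titrant: 2x + 1y = 0.01636;  mass: 90.03x + 128.13y = 1.039
Solving, x = 6.359 × 10^-3 mol, y = 3.641 × 10^-3 mol
mass of H2C2O4 = 6.359 × 10^-3 × 90.03 = 0.5725 g

0.5725 g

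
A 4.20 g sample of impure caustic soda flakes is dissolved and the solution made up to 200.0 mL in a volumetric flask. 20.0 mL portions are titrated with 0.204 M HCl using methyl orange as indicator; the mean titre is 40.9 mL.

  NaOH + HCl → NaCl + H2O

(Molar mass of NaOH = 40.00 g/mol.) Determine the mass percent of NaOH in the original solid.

n(HCl) per titration = 0.0409 × 0.204 = 8.34 × 10^-3 mol
n(NaOH) in each aliquot = 8.34 × 10^-3 mol (1:1 ratio)
n(NaOH) in the whole flask = 8.34 × 10^-3 × 200.0/20.0 = 0.0834 mol
mass of NaOH = 0.0834 × 40.00 = 3.34 g
% NaOH = 3.34 / 4.20 × 100 = 79.5 %

79.5 %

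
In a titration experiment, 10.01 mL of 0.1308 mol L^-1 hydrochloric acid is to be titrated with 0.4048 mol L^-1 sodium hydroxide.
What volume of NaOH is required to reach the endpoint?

3.234 mL

HCl + NaOH → NaCl + H2O
n(HCl) = 0.01001 L × 0.1308 mol/L = 1.309 × 10^-3 mol
n(NaOH) = 1.309 × 10^-3 mol (1:1 stoichiometry)
V(NaOH) = 1.309 × 10^-3 mol / 0.4048 mol/L = 0.003234 L = 3.234 mL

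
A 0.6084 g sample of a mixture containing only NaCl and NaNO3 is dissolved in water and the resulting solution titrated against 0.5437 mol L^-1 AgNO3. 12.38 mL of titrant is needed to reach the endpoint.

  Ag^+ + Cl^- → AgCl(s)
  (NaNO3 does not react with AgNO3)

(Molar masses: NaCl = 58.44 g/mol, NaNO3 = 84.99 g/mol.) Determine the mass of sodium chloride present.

n(AgNO3) = 0.01238 × 0.5437 = 6.731 × 10^-3 mol
Let x = n(NaCl), y = n(NaNO3).
Titrant: 1x = 6.731 × 10^-3;  mass: 58.44x + 84.99y = 0.6084
Solving, x = 6.731 × 10^-3 mol, y = 2.530 × 10^-3 mol
mass of NaCl = 6.731 × 10^-3 × 58.44 = 0.3934 g

0.3934 g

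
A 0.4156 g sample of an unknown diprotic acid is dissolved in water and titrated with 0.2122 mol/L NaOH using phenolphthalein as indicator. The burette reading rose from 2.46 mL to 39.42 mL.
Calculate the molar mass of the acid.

n(NaOH) = 0.03696 L × 0.2122 mol/L = 7.843 × 10^-3 mol
From the 1:2 ratio, n(H2A) = 1/2 × 7.843 × 10^-3 = 3.921 × 10^-3 mol
M = m / n = 0.4156 g / 3.921 × 10^-3 mol = 106.0 g/mol

106.0 g/mol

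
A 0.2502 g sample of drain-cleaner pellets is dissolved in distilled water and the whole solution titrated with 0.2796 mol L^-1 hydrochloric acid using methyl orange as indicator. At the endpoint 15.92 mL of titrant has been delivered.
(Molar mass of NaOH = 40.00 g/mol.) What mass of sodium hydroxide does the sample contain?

0.1780 g

NaOH + HCl → NaCl + H2O
n(HCl) = 0.01592 L × 0.2796 mol/L = 4.451 × 10^-3 mol
n(NaOH) = 4.451 × 10^-3 mol (1:1 ratio)
mass of NaOH = 4.451 × 10^-3 × 40.00 g/mol = 0.1780 g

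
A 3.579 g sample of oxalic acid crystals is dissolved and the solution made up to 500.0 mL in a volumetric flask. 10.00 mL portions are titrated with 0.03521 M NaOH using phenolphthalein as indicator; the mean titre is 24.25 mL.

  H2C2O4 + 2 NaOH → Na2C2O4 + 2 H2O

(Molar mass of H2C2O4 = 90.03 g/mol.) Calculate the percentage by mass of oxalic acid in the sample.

53.70 %

n(NaOH) per titration = 0.02425 × 0.03521 = 8.538 × 10^-4 mol
From the 1:2 ratio, n(H2C2O4) in each aliquot = 1/2 × 8.538 × 10^-4 = 4.269 × 10^-4 mol
n(H2C2O4) in the whole flask = 4.269 × 10^-4 × 500.0/10.00 = 0.02135 mol
mass of H2C2O4 = 0.02135 × 90.03 = 1.922 g
% H2C2O4 = 1.922 / 3.579 × 100 = 53.70 %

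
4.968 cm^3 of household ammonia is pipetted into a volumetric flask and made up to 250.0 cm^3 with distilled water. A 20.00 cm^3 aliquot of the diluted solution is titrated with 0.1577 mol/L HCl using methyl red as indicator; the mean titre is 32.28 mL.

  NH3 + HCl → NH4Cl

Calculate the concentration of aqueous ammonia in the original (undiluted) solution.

12.81 mol/L

n(HCl) = 0.03228 × 0.1577 = 5.091 × 10^-3 mol
n(NH3) in the aliquot = 5.091 × 10^-3 mol (1:1 ratio)
[NH3]_dilute = 5.091 × 10^-3 / 0.02000 = 0.2545 mol/L
Dilution factor = 250.0 / 4.968 = 50.32
[NH3]_stock = 0.2545 × 50.32 = 12.81 mol/L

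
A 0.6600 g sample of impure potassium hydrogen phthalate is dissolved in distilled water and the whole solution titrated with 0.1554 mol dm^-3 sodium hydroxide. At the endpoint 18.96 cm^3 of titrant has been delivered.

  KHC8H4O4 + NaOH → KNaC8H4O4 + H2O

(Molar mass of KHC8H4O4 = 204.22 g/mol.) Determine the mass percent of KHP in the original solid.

91.17 %

n(NaOH) = 0.01896 L × 0.1554 mol/L = 2.946 × 10^-3 mol
n(KHC8H4O4) = 2.946 × 10^-3 mol (1:1 ratio)
mass of KHC8H4O4 = 2.946 × 10^-3 × 204.22 g/mol = 0.6017 g
% KHC8H4O4 = 0.6017 / 0.6600 × 100 = 91.17 %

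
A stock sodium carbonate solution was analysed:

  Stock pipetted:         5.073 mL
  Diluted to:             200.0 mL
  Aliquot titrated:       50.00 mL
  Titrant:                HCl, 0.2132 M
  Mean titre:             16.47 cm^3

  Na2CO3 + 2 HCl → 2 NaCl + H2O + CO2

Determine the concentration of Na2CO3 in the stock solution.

n(HCl) = 0.01647 × 0.2132 = 3.511 × 10^-3 mol
From the 1:2 ratio, n(Na2CO3) in the aliquot = 1/2 × 3.511 × 10^-3 = 1.756 × 10^-3 mol
[Na2CO3]_dilute = 1.756 × 10^-3 / 0.05000 = 0.03511 mol/L
Dilution factor = 200.0 / 5.073 = 39.42
[Na2CO3]_stock = 0.03511 × 39.42 = 1.384 mol/L

1.384 M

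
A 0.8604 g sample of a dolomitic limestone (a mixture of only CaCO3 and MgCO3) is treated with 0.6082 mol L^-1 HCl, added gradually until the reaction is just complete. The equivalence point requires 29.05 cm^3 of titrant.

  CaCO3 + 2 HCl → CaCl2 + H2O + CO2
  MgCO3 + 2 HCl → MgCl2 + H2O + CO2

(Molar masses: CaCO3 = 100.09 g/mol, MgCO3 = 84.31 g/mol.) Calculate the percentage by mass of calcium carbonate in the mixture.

n(HCl) = 0.02905 × 0.6082 = 0.01767 mol
Let x = n(CaCO3), y = n(MgCO3).
Titrant: 2x + 2y = 0.01767;  mass: 100.09x + 84.31y = 0.8604
Solving, x = 7.326 × 10^-3 mol, y = 1.509 × 10^-3 mol
mass of CaCO3 = 7.326 × 10^-3 × 100.09 = 0.7332 g
% CaCO3 = 0.7332 / 0.8604 × 100 = 85.22 %

85.22 %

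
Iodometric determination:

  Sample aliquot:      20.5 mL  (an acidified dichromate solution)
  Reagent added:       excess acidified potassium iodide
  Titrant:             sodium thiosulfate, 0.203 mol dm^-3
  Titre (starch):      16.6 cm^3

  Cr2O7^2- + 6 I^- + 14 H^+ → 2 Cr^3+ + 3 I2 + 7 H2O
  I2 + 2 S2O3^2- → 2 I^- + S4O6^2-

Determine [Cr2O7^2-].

0.0274 mol/L

n(S2O3^2-) = 0.0166 × 0.203 = 3.37 × 10^-3 mol
n(I2) = n(S2O3^2-)/2 = 1.68 × 10^-3 mol
From the 1:3 ratio, n(Cr2O7^2-) in the aliquot = 1/3 × 1.68 × 10^-3 = 5.62 × 10^-4 mol
[Cr2O7^2-] = 5.62 × 10^-4 / 0.0205 = 0.0274 mol/L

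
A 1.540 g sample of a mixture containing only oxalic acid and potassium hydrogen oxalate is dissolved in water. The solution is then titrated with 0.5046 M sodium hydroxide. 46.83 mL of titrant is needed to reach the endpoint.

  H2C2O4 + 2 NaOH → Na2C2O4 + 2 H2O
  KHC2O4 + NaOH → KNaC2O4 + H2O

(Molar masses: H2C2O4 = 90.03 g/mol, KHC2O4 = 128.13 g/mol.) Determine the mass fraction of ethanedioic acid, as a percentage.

52.32 %

n(NaOH) = 0.04683 × 0.5046 = 0.02363 mol
Let x = n(H2C2O4), y = n(KHC2O4).
Titrant: 2x + 1y = 0.02363;  mass: 90.03x + 128.13y = 1.540
Solving, x = 8.950 × 10^-3 mol, y = 5.730 × 10^-3 mol
mass of H2C2O4 = 8.950 × 10^-3 × 90.03 = 0.8058 g
% H2C2O4 = 0.8058 / 1.540 × 100 = 52.32 %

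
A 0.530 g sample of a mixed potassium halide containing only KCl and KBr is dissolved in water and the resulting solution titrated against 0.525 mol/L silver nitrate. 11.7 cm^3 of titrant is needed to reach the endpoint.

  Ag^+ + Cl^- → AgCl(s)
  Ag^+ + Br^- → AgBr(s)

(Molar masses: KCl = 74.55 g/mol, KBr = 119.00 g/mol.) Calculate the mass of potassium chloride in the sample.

0.337 g

n(AgNO3) = 0.0117 × 0.525 = 6.14 × 10^-3 mol
Let x = n(KCl), y = n(KBr).
Titrant: 1x + 1y = 6.14 × 10^-3;  mass: 74.55x + 119.00y = 0.530
Solving, x = 4.52 × 10^-3 mol, y = 1.62 × 10^-3 mol
mass of KCl = 4.52 × 10^-3 × 74.55 = 0.337 g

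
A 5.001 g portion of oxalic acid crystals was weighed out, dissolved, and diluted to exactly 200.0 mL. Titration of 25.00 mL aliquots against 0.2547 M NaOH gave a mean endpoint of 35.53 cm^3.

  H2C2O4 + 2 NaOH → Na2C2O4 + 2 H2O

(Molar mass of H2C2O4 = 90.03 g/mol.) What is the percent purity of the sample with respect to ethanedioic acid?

65.17 %

n(NaOH) per titration = 0.03553 × 0.2547 = 9.049 × 10^-3 mol
From the 1:2 ratio, n(H2C2O4) in each aliquot = 1/2 × 9.049 × 10^-3 = 4.525 × 10^-3 mol
n(H2C2O4) in the whole flask = 4.525 × 10^-3 × 200.0/25.00 = 0.03620 mol
mass of H2C2O4 = 0.03620 × 90.03 = 3.259 g
% H2C2O4 = 3.259 / 5.001 × 100 = 65.17 %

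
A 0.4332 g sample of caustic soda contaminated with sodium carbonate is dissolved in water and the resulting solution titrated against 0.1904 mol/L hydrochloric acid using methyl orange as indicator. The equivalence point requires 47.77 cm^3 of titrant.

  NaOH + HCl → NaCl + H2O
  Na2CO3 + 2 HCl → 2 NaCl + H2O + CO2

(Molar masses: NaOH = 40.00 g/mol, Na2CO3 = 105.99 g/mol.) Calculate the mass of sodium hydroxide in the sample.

n(HCl) = 0.04777 × 0.1904 = 9.095 × 10^-3 mol
Let x = n(NaOH), y = n(Na2CO3).
Titrant: 1x + 2y = 9.095 × 10^-3;  mass: 40.00x + 105.99y = 0.4332
Solving, x = 3.756 × 10^-3 mol, y = 2.670 × 10^-3 mol
mass of NaOH = 3.756 × 10^-3 × 40.00 = 0.1502 g

0.1502 g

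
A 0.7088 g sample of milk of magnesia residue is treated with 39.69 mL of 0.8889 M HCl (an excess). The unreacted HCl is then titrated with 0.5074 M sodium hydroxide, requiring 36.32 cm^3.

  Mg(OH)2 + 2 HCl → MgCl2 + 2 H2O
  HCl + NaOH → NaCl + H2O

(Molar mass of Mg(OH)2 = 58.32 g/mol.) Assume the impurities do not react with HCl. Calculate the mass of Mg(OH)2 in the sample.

n(HCl) added = 0.03969 × 0.8889 = 0.03528 mol
n(NaOH) used in back-titration = 0.03632 × 0.5074 = 0.01843 mol
n(HCl) left over = 0.01843 mol (1:1 ratio)
n(HCl) consumed by analyte = 0.03528 − 0.01843 = 0.01685 mol
From the 1:2 ratio, n(Mg(OH)2) = 1/2 × 0.01685 = 8.426 × 10^-3 mol
mass of Mg(OH)2 = 8.426 × 10^-3 × 58.32 = 0.4914 g

0.4914 g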